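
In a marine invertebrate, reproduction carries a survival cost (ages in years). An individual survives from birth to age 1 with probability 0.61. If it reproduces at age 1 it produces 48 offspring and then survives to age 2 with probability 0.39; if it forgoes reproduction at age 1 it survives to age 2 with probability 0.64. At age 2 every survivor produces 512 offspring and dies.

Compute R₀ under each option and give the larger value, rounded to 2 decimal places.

breed at age 1: R₀ = 0.61 × (48 + 0.39 × 512) = 0.61 × 247.6800 = 151.0848
delay to age 2: R₀ = 0.61 × (0.64 × 512) = 0.61 × 327.6800 = 199.8848
Higher: delay to age 2 (199.8848).

199.88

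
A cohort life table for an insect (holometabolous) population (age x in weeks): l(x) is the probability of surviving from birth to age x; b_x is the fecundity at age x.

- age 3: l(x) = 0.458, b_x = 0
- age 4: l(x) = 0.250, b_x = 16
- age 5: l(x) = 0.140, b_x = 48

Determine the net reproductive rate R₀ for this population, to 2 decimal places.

10.72

R₀ = Σ l(x) b_x:
  age 3: 0.458 × 0 = 0.0000
  age 4: 0.250 × 16 = 4.0000
  age 5: 0.140 × 48 = 6.7200
R₀ = 0.0000 + 4.0000 + 6.7200 = 10.7200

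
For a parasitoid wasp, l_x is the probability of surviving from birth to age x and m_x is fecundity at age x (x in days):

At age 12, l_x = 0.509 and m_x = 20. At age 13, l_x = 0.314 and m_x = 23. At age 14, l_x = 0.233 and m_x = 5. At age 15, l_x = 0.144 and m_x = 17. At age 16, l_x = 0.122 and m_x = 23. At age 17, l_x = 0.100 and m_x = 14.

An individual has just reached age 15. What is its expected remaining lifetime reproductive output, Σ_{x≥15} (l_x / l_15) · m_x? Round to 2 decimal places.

l_15 = 0.144. Conditional survival from age 15 to x is l_x / l_15.
  x=15: (0.144/0.144) × 17 = 17.0000
  x=16: (0.122/0.144) × 23 = 19.4861
  x=17: (0.100/0.144) × 14 = 9.7222
Sum = 17.0000 + 19.4861 + 9.7222 = 46.2083

46.21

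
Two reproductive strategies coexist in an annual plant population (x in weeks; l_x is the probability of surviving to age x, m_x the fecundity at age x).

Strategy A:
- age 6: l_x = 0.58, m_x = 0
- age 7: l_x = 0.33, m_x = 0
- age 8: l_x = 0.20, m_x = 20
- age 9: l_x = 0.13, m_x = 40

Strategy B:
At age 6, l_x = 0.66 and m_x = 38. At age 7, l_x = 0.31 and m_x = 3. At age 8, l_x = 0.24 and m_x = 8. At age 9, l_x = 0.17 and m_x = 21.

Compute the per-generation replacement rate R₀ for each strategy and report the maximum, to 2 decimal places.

Strategy A: R₀ = 0.58×0 + 0.33×0 + 0.20×20 + 0.13×40 = 9.2000
Strategy B: R₀ = 0.66×38 + 0.31×3 + 0.24×8 + 0.17×21 = 31.5000
Highest R₀: strategy B with 31.5000.

31.50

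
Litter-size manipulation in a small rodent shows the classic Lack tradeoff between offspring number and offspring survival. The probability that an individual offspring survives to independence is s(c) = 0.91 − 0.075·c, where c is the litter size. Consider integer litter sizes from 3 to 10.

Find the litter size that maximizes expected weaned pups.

Expected weaned pups = c × s(c):
  c=3: 3 × 0.685 = 2.055
  c=4: 4 × 0.610 = 2.440
  c=5: 5 × 0.535 = 2.675
  c=6: 6 × 0.460 = 2.760
  c=7: 7 × 0.385 = 2.695
  c=8: 8 × 0.310 = 2.480
  c=9: 9 × 0.235 = 2.115
  c=10: 10 × 0.160 = 1.600
Maximum at c = 6 (2.760 weaned pups).

6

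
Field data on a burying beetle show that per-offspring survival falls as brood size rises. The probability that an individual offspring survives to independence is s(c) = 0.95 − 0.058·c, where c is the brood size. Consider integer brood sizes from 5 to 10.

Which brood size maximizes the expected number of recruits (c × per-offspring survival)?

Expected recruits = c × s(c):
  c=5: 5 × 0.660 = 3.300
  c=6: 6 × 0.602 = 3.612
  c=7: 7 × 0.544 = 3.808
  c=8: 8 × 0.486 = 3.888
  c=9: 9 × 0.428 = 3.852
  c=10: 10 × 0.370 = 3.700
Maximum at c = 8 (3.888 recruits).

8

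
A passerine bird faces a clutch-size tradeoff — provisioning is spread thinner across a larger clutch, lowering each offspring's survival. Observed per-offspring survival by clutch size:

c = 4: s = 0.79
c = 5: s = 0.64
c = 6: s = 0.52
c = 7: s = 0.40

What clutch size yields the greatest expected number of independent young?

5

Expected independent young = c × s(c):
  c=4: 4 × 0.79 = 3.160
  c=5: 5 × 0.64 = 3.200
  c=6: 6 × 0.52 = 3.120
  c=7: 7 × 0.40 = 2.800
Maximum at c = 5 (3.200 independent young).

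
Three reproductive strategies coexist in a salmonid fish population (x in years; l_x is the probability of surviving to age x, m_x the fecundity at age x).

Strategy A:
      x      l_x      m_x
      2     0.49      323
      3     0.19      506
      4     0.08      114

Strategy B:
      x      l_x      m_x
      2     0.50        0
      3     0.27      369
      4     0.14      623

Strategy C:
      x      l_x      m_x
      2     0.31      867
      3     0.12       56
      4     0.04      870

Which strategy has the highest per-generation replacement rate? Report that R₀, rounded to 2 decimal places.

Strategy A: R₀ = 0.49×323 + 0.19×506 + 0.08×114 = 263.5300
Strategy B: R₀ = 0.50×0 + 0.27×369 + 0.14×623 = 186.8500
Strategy C: R₀ = 0.31×867 + 0.12×56 + 0.04×870 = 310.2900
Highest R₀: strategy C with 310.2900.

310.29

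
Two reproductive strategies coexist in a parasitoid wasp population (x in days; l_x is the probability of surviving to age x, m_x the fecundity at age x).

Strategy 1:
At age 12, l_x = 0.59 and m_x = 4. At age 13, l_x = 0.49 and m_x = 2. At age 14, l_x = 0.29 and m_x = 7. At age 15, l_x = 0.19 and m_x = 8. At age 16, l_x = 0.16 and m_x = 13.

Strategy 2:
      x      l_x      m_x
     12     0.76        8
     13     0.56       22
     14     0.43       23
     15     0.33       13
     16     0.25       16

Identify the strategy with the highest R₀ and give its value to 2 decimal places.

Strategy 1: R₀ = 0.59×4 + 0.49×2 + 0.29×7 + 0.19×8 + 0.16×13 = 8.9700
Strategy 2: R₀ = 0.76×8 + 0.56×22 + 0.43×23 + 0.33×13 + 0.25×16 = 36.5800
Highest R₀: strategy 2 with 36.5800.

36.58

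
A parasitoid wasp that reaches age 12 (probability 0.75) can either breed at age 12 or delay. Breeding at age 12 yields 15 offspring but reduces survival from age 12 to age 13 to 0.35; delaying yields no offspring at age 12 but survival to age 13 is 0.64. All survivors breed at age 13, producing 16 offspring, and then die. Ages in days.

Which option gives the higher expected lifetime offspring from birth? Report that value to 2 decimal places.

15.45

breed at age 12: R₀ = 0.75 × (15 + 0.35 × 16) = 0.75 × 20.6000 = 15.4500
delay to age 13: R₀ = 0.75 × (0.64 × 16) = 0.75 × 10.2400 = 7.6800
Higher: breed at age 12 (15.4500).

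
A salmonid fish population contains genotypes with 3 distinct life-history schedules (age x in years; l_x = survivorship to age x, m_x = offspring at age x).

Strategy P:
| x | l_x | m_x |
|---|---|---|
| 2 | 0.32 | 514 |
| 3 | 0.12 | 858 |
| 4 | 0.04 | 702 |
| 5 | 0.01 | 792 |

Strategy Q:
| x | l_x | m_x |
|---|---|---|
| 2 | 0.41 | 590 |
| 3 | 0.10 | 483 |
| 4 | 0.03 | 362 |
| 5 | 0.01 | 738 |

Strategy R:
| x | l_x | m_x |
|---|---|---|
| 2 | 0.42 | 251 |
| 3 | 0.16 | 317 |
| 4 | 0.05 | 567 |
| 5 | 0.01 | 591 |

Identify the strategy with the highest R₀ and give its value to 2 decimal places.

308.44

Strategy P: R₀ = 0.32×514 + 0.12×858 + 0.04×702 + 0.01×792 = 303.4400
Strategy Q: R₀ = 0.41×590 + 0.10×483 + 0.03×362 + 0.01×738 = 308.4400
Strategy R: R₀ = 0.42×251 + 0.16×317 + 0.05×567 + 0.01×591 = 190.4000
Highest R₀: strategy Q with 308.4400.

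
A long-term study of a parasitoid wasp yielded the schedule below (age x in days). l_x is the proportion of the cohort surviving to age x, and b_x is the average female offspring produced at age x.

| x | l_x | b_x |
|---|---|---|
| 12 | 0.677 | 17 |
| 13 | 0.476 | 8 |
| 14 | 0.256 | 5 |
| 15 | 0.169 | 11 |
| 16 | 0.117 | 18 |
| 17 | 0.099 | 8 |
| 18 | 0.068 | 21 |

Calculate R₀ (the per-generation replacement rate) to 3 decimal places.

22.782

R₀ = Σ l_x b_x:
  age 12: 0.677 × 17 = 11.5090
  age 13: 0.476 × 8 = 3.8080
  age 14: 0.256 × 5 = 1.2800
  age 15: 0.169 × 11 = 1.8590
  age 16: 0.117 × 18 = 2.1060
  age 17: 0.099 × 8 = 0.7920
  age 18: 0.068 × 21 = 1.4280
R₀ = 11.5090 + 3.8080 + 1.2800 + 1.8590 + 2.1060 + 0.7920 + 1.4280 = 22.7820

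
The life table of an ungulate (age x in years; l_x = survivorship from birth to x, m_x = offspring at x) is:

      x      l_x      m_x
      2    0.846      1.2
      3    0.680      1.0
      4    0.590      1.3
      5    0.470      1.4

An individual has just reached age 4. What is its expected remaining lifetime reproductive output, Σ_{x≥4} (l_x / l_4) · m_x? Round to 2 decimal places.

2.42

l_4 = 0.590. Conditional survival from age 4 to x is l_x / l_4.
  x=4: (0.590/0.590) × 1.3 = 1.3000
  x=5: (0.470/0.590) × 1.4 = 1.1153
Sum = 1.3000 + 1.1153 = 2.4153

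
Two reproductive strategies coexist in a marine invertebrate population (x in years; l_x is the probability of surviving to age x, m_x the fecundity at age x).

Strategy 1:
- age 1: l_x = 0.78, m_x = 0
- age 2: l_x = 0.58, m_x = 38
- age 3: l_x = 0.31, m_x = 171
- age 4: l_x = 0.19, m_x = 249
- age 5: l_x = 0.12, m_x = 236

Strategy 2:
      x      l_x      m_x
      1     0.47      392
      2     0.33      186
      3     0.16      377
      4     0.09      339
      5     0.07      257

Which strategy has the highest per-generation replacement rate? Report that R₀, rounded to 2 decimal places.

Strategy 1: R₀ = 0.78×0 + 0.58×38 + 0.31×171 + 0.19×249 + 0.12×236 = 150.6800
Strategy 2: R₀ = 0.47×392 + 0.33×186 + 0.16×377 + 0.09×339 + 0.07×257 = 354.4400
Highest R₀: strategy 2 with 354.4400.

354.44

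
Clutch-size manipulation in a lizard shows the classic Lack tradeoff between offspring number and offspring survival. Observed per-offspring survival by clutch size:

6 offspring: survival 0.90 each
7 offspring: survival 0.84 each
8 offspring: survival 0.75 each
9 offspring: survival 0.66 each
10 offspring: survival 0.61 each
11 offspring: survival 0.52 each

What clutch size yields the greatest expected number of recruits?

Expected recruits = c × s(c):
  c=6: 6 × 0.90 = 5.400
  c=7: 7 × 0.84 = 5.880
  c=8: 8 × 0.75 = 6.000
  c=9: 9 × 0.66 = 5.940
  c=10: 10 × 0.61 = 6.100
  c=11: 11 × 0.52 = 5.720
Maximum at c = 10 (6.100 recruits).

10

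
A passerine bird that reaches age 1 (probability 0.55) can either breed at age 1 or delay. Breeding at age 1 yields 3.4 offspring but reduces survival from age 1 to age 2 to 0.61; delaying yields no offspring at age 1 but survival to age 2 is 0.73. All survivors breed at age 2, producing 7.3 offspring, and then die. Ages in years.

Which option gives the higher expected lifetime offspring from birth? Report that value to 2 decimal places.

4.32

breed at age 1: R₀ = 0.55 × (3.4 + 0.61 × 7.3) = 0.55 × 7.8530 = 4.3192
delay to age 2: R₀ = 0.55 × (0.73 × 7.3) = 0.55 × 5.3290 = 2.9310
Higher: breed at age 1 (4.3192).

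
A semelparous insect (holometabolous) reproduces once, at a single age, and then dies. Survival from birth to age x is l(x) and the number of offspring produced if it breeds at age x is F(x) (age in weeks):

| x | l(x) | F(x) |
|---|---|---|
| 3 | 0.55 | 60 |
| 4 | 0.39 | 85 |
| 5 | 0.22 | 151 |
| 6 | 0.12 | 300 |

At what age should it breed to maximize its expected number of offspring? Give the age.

6

Expected offspring if breeding at age x = l(x) × F(x):
  age 3: 0.55 × 60 = 33.000
  age 4: 0.39 × 85 = 33.150
  age 5: 0.22 × 151 = 33.220
  age 6: 0.12 × 300 = 36.000
Maximum at age 6 (36.000).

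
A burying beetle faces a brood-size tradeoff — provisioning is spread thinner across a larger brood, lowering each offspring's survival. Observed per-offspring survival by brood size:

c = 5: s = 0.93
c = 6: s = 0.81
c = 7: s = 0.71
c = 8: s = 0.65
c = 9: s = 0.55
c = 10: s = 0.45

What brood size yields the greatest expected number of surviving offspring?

8

Expected surviving offspring = c × s(c):
  c=5: 5 × 0.93 = 4.650
  c=6: 6 × 0.81 = 4.860
  c=7: 7 × 0.71 = 4.970
  c=8: 8 × 0.65 = 5.200
  c=9: 9 × 0.55 = 4.950
  c=10: 10 × 0.45 = 4.500
Maximum at c = 8 (5.200 surviving offspring).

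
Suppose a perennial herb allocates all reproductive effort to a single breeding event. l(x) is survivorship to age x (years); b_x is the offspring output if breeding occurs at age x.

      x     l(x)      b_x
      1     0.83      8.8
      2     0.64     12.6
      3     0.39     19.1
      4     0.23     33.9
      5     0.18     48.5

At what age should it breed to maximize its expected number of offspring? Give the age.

Expected offspring if breeding at age x = l(x) × b_x:
  age 1: 0.83 × 8.8 = 7.304
  age 2: 0.64 × 12.6 = 8.064
  age 3: 0.39 × 19.1 = 7.449
  age 4: 0.23 × 33.9 = 7.797
  age 5: 0.18 × 48.5 = 8.730
Maximum at age 5 (8.730).

5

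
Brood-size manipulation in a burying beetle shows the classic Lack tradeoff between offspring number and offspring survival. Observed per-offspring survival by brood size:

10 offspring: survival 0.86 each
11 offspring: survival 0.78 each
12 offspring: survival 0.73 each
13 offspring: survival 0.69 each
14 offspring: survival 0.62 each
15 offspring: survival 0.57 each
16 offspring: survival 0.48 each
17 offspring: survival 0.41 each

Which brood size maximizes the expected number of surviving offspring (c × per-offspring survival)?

13

Expected surviving offspring = c × s(c):
  c=10: 10 × 0.86 = 8.600
  c=11: 11 × 0.78 = 8.580
  c=12: 12 × 0.73 = 8.760
  c=13: 13 × 0.69 = 8.970
  c=14: 14 × 0.62 = 8.680
  c=15: 15 × 0.57 = 8.550
  c=16: 16 × 0.48 = 7.680
  c=17: 17 × 0.41 = 6.970
Maximum at c = 13 (8.970 surviving offspring).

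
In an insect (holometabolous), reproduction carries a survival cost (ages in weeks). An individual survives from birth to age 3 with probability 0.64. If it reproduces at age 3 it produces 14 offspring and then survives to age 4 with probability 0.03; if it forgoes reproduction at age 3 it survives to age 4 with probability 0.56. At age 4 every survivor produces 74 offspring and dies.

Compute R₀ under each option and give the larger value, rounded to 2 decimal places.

26.52

breed at age 3: R₀ = 0.64 × (14 + 0.03 × 74) = 0.64 × 16.2200 = 10.3808
delay to age 4: R₀ = 0.64 × (0.56 × 74) = 0.64 × 41.4400 = 26.5216
Higher: delay to age 4 (26.5216).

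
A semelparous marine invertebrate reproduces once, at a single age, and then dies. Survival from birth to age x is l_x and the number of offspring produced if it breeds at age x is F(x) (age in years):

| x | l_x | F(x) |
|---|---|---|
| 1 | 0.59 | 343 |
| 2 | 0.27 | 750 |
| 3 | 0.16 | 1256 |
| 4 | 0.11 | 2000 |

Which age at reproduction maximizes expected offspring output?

Expected offspring if breeding at age x = l_x × F(x):
  age 1: 0.59 × 343 = 202.370
  age 2: 0.27 × 750 = 202.500
  age 3: 0.16 × 1256 = 200.960
  age 4: 0.11 × 2000 = 220.000
Maximum at age 4 (220.000).

4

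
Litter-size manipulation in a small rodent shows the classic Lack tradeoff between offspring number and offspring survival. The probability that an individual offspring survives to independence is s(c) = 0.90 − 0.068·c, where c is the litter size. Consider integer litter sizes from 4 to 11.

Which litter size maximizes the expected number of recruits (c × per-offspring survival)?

7

Expected recruits = c × s(c):
  c=4: 4 × 0.628 = 2.512
  c=5: 5 × 0.560 = 2.800
  c=6: 6 × 0.492 = 2.952
  c=7: 7 × 0.424 = 2.968
  c=8: 8 × 0.356 = 2.848
  c=9: 9 × 0.288 = 2.592
  c=10: 10 × 0.220 = 2.200
  c=11: 11 × 0.152 = 1.672
Maximum at c = 7 (2.968 recruits).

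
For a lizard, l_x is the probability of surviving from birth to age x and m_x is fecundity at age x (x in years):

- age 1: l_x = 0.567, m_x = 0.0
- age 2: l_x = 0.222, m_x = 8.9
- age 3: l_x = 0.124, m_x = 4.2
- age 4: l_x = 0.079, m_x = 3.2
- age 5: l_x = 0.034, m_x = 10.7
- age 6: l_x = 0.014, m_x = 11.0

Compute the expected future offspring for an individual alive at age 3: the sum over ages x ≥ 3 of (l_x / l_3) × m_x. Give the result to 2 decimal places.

10.41

l_3 = 0.124. Conditional survival from age 3 to x is l_x / l_3.
  x=3: (0.124/0.124) × 4.2 = 4.2000
  x=4: (0.079/0.124) × 3.2 = 2.0387
  x=5: (0.034/0.124) × 10.7 = 2.9339
  x=6: (0.014/0.124) × 11.0 = 1.2419
Sum = 4.2000 + 2.0387 + 2.9339 + 1.2419 = 10.4145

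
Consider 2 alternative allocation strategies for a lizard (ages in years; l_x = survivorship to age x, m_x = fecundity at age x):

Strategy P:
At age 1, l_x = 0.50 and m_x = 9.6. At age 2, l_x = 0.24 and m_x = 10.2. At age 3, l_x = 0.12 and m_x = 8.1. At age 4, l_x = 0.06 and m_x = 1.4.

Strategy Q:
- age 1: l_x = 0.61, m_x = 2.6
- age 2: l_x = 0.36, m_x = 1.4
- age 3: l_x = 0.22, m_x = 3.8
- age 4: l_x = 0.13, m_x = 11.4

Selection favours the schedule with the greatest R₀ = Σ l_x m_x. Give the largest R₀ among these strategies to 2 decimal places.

Strategy P: R₀ = 0.50×9.6 + 0.24×10.2 + 0.12×8.1 + 0.06×1.4 = 8.3040
Strategy Q: R₀ = 0.61×2.6 + 0.36×1.4 + 0.22×3.8 + 0.13×11.4 = 4.4080
Highest R₀: strategy P with 8.3040.

8.30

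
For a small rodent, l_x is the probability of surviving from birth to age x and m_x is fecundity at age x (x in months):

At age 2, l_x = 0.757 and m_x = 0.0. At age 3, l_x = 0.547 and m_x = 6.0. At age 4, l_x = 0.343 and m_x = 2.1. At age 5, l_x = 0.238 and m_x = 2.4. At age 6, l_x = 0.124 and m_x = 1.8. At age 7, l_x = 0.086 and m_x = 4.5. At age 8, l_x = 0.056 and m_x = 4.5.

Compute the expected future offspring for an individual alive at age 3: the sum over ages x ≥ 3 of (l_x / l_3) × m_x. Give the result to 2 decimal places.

l_3 = 0.547. Conditional survival from age 3 to x is l_x / l_3.
  x=3: (0.547/0.547) × 6.0 = 6.0000
  x=4: (0.343/0.547) × 2.1 = 1.3168
  x=5: (0.238/0.547) × 2.4 = 1.0442
  x=6: (0.124/0.547) × 1.8 = 0.4080
  x=7: (0.086/0.547) × 4.5 = 0.7075
  x=8: (0.056/0.547) × 4.5 = 0.4607
Sum = 6.0000 + 1.3168 + 1.0442 + 0.4080 + 0.7075 + 0.4607 = 9.9373

9.94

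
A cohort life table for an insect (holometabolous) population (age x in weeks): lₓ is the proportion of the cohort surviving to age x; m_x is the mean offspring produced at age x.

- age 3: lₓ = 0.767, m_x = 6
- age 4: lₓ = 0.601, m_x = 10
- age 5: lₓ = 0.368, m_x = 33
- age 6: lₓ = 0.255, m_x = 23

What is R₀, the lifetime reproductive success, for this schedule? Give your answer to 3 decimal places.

28.621

R₀ = Σ lₓ m_x:
  age 3: 0.767 × 6 = 4.6020
  age 4: 0.601 × 10 = 6.0100
  age 5: 0.368 × 33 = 12.1440
  age 6: 0.255 × 23 = 5.8650
R₀ = 4.6020 + 6.0100 + 12.1440 + 5.8650 = 28.6210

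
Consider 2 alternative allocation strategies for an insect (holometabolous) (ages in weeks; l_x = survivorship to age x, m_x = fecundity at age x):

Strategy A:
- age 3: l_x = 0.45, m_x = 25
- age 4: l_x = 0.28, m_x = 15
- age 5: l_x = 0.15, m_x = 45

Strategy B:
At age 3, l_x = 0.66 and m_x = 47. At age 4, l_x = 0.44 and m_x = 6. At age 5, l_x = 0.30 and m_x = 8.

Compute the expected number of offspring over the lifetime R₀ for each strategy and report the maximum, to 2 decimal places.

36.06

Strategy A: R₀ = 0.45×25 + 0.28×15 + 0.15×45 = 22.2000
Strategy B: R₀ = 0.66×47 + 0.44×6 + 0.30×8 = 36.0600
Highest R₀: strategy B with 36.0600.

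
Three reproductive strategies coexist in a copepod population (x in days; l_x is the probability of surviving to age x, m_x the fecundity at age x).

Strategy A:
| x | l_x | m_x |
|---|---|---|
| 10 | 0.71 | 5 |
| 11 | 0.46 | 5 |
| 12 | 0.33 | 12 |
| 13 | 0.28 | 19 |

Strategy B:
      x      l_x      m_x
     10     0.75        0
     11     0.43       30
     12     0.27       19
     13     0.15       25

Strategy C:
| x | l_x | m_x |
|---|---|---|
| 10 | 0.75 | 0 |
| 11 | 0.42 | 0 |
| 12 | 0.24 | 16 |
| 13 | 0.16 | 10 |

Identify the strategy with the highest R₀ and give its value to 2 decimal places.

21.78

Strategy A: R₀ = 0.71×5 + 0.46×5 + 0.33×12 + 0.28×19 = 15.1300
Strategy B: R₀ = 0.75×0 + 0.43×30 + 0.27×19 + 0.15×25 = 21.7800
Strategy C: R₀ = 0.75×0 + 0.42×0 + 0.24×16 + 0.16×10 = 5.4400
Highest R₀: strategy B with 21.7800.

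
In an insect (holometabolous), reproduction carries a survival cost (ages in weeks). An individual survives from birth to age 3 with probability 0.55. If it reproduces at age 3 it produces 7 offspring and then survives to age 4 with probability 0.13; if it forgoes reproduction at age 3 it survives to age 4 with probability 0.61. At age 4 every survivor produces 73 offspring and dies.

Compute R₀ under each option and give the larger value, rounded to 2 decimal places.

24.49

breed at age 3: R₀ = 0.55 × (7 + 0.13 × 73) = 0.55 × 16.4900 = 9.0695
delay to age 4: R₀ = 0.55 × (0.61 × 73) = 0.55 × 44.5300 = 24.4915
Higher: delay to age 4 (24.4915).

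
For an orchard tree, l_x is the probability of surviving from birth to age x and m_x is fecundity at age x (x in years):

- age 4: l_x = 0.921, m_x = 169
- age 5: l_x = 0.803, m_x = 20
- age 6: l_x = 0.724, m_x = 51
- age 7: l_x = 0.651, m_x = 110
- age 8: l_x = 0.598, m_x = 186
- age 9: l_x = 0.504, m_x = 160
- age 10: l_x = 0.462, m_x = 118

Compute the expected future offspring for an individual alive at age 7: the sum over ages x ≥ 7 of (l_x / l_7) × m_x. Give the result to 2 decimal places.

l_7 = 0.651. Conditional survival from age 7 to x is l_x / l_7.
  x=7: (0.651/0.651) × 110 = 110.0000
  x=8: (0.598/0.651) × 186 = 170.8571
  x=9: (0.504/0.651) × 160 = 123.8710
  x=10: (0.462/0.651) × 118 = 83.7419
Sum = 110.0000 + 170.8571 + 123.8710 + 83.7419 = 488.4700

488.47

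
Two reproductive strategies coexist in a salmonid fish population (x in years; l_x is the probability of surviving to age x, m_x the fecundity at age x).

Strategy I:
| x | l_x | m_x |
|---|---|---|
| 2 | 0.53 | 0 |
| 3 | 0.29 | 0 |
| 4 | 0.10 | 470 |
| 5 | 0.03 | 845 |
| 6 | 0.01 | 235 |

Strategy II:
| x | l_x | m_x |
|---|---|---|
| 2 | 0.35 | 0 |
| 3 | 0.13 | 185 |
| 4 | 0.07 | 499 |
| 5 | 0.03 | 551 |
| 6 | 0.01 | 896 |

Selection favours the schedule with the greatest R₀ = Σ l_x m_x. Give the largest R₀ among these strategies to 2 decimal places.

84.47

Strategy I: R₀ = 0.53×0 + 0.29×0 + 0.10×470 + 0.03×845 + 0.01×235 = 74.7000
Strategy II: R₀ = 0.35×0 + 0.13×185 + 0.07×499 + 0.03×551 + 0.01×896 = 84.4700
Highest R₀: strategy II with 84.4700.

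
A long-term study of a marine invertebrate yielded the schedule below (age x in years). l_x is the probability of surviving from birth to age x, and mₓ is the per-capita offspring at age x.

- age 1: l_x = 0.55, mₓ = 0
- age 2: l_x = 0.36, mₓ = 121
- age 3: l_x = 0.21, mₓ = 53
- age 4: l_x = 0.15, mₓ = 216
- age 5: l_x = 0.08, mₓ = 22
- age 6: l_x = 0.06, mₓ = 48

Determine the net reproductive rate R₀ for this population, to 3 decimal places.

91.730

R₀ = Σ l_x mₓ:
  age 1: 0.55 × 0 = 0.0000
  age 2: 0.36 × 121 = 43.5600
  age 3: 0.21 × 53 = 11.1300
  age 4: 0.15 × 216 = 32.4000
  age 5: 0.08 × 22 = 1.7600
  age 6: 0.06 × 48 = 2.8800
R₀ = 0.0000 + 43.5600 + 11.1300 + 32.4000 + 1.7600 + 2.8800 = 91.7300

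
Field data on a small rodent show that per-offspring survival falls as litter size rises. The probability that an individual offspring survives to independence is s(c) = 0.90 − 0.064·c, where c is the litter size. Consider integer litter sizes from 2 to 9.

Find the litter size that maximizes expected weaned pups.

7

Expected weaned pups = c × s(c):
  c=2: 2 × 0.772 = 1.544
  c=3: 3 × 0.708 = 2.124
  c=4: 4 × 0.644 = 2.576
  c=5: 5 × 0.580 = 2.900
  c=6: 6 × 0.516 = 3.096
  c=7: 7 × 0.452 = 3.164
  c=8: 8 × 0.388 = 3.104
  c=9: 9 × 0.324 = 2.916
Maximum at c = 7 (3.164 weaned pups).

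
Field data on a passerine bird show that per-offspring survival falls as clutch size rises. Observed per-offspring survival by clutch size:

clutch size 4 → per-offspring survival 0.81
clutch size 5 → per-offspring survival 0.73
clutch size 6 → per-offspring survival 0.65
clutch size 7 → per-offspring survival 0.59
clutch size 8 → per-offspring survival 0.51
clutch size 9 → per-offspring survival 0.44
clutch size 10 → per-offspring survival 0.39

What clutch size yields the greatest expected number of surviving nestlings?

Expected surviving nestlings = c × s(c):
  c=4: 4 × 0.81 = 3.240
  c=5: 5 × 0.73 = 3.650
  c=6: 6 × 0.65 = 3.900
  c=7: 7 × 0.59 = 4.130
  c=8: 8 × 0.51 = 4.080
  c=9: 9 × 0.44 = 3.960
  c=10: 10 × 0.39 = 3.900
Maximum at c = 7 (4.130 surviving nestlings).

7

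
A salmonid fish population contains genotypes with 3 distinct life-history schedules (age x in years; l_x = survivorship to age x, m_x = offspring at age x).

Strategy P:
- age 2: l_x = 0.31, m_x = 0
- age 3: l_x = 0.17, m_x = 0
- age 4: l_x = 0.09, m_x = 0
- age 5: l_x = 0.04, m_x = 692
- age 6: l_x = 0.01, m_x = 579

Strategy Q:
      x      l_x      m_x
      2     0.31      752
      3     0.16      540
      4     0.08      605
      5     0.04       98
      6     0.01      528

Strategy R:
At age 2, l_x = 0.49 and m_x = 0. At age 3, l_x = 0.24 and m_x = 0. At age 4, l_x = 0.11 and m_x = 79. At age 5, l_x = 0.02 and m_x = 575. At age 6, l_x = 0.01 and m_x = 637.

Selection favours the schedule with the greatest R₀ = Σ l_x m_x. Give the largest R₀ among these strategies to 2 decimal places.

Strategy P: R₀ = 0.31×0 + 0.17×0 + 0.09×0 + 0.04×692 + 0.01×579 = 33.4700
Strategy Q: R₀ = 0.31×752 + 0.16×540 + 0.08×605 + 0.04×98 + 0.01×528 = 377.1200
Strategy R: R₀ = 0.49×0 + 0.24×0 + 0.11×79 + 0.02×575 + 0.01×637 = 26.5600
Highest R₀: strategy Q with 377.1200.

377.12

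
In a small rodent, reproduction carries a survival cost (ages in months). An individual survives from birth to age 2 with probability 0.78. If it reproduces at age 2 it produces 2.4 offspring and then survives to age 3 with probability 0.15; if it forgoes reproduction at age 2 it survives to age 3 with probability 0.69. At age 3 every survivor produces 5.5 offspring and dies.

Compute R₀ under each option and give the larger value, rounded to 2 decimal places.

breed at age 2: R₀ = 0.78 × (2.4 + 0.15 × 5.5) = 0.78 × 3.2250 = 2.5155
delay to age 3: R₀ = 0.78 × (0.69 × 5.5) = 0.78 × 3.7950 = 2.9601
Higher: delay to age 3 (2.9601).

2.96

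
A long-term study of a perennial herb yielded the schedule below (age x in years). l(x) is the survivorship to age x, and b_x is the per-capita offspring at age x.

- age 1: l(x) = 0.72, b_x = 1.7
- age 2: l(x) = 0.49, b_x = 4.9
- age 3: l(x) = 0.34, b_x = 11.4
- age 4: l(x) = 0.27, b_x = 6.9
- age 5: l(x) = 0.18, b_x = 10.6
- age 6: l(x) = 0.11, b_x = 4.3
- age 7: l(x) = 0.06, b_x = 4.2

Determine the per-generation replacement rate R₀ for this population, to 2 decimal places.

R₀ = Σ l(x) b_x:
  age 1: 0.72 × 1.7 = 1.2240
  age 2: 0.49 × 4.9 = 2.4010
  age 3: 0.34 × 11.4 = 3.8760
  age 4: 0.27 × 6.9 = 1.8630
  age 5: 0.18 × 10.6 = 1.9080
  age 6: 0.11 × 4.3 = 0.4730
  age 7: 0.06 × 4.2 = 0.2520
R₀ = 1.2240 + 2.4010 + 3.8760 + 1.8630 + 1.9080 + 0.4730 + 0.2520 = 11.9970

12.00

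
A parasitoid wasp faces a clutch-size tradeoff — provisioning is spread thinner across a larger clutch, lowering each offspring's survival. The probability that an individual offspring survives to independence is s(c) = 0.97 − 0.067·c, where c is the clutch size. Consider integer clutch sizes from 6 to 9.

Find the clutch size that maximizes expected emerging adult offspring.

7

Expected emerging adult offspring = c × s(c):
  c=6: 6 × 0.568 = 3.408
  c=7: 7 × 0.501 = 3.507
  c=8: 8 × 0.434 = 3.472
  c=9: 9 × 0.367 = 3.303
Maximum at c = 7 (3.507 emerging adult offspring).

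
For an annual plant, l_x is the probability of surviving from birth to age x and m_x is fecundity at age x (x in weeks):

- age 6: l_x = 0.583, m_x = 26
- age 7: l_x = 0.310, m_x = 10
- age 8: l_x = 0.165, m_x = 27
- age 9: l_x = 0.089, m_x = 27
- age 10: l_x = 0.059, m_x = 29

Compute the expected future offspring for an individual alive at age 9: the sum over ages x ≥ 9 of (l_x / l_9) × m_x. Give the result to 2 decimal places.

l_9 = 0.089. Conditional survival from age 9 to x is l_x / l_9.
  x=9: (0.089/0.089) × 27 = 27.0000
  x=10: (0.059/0.089) × 29 = 19.2247
Sum = 27.0000 + 19.2247 = 46.2247

46.22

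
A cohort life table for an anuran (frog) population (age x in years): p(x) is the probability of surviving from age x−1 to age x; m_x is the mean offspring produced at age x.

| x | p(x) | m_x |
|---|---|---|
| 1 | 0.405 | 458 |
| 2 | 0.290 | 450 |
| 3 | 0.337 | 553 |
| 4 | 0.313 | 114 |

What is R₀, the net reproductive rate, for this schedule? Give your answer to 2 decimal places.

Survivorship from birth: l_x = p_1·p_2·…·p_x.
  l_1 = 0.40500
  l_2 = 0.11745
  l_3 = 0.03958
  l_4 = 0.01239
R₀ = Σ l_x m_x:
  age 1: 0.40500 × 458 = 185.4900
  age 2: 0.11745 × 450 = 52.8525
  age 3: 0.03958 × 553 = 21.8877
  age 4: 0.01239 × 114 = 1.4125
R₀ = 185.4900 + 52.8525 + 21.8877 + 1.4125 = 261.6427

261.64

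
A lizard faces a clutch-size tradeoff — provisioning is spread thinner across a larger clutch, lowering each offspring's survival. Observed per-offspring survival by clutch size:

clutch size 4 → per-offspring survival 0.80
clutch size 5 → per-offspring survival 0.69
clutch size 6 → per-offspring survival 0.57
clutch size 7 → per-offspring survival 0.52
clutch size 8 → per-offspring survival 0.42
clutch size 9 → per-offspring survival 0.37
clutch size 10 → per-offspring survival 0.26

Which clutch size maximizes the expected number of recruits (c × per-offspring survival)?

7

Expected recruits = c × s(c):
  c=4: 4 × 0.80 = 3.200
  c=5: 5 × 0.69 = 3.450
  c=6: 6 × 0.57 = 3.420
  c=7: 7 × 0.52 = 3.640
  c=8: 8 × 0.42 = 3.360
  c=9: 9 × 0.37 = 3.330
  c=10: 10 × 0.26 = 2.600
Maximum at c = 7 (3.640 recruits).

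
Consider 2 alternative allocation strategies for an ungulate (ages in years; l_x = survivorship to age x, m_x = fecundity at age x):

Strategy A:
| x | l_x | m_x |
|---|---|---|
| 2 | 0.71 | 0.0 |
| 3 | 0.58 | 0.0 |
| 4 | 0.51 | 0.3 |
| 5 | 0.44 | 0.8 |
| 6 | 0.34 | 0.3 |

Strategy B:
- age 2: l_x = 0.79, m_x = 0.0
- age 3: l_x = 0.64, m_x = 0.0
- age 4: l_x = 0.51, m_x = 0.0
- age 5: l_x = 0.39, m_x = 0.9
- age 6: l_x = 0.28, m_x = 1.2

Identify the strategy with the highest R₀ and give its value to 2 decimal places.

Strategy A: R₀ = 0.71×0.0 + 0.58×0.0 + 0.51×0.3 + 0.44×0.8 + 0.34×0.3 = 0.6070
Strategy B: R₀ = 0.79×0.0 + 0.64×0.0 + 0.51×0.0 + 0.39×0.9 + 0.28×1.2 = 0.6870
Highest R₀: strategy B with 0.6870.

0.69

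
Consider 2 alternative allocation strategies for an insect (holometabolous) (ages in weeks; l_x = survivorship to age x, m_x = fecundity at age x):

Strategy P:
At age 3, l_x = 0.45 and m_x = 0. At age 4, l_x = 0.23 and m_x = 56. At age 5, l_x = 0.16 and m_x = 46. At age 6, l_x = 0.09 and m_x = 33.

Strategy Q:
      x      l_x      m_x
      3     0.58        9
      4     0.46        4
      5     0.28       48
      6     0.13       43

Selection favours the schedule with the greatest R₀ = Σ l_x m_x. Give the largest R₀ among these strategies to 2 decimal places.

Strategy P: R₀ = 0.45×0 + 0.23×56 + 0.16×46 + 0.09×33 = 23.2100
Strategy Q: R₀ = 0.58×9 + 0.46×4 + 0.28×48 + 0.13×43 = 26.0900
Highest R₀: strategy Q with 26.0900.

26.09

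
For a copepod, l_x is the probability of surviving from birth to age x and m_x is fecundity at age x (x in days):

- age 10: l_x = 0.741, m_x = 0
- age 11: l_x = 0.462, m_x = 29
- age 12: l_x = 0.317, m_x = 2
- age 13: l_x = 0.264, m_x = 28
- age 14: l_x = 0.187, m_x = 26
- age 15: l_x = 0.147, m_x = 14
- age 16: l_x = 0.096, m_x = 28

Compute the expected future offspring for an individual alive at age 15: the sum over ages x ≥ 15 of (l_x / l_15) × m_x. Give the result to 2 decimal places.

32.29

l_15 = 0.147. Conditional survival from age 15 to x is l_x / l_15.
  x=15: (0.147/0.147) × 14 = 14.0000
  x=16: (0.096/0.147) × 28 = 18.2857
Sum = 14.0000 + 18.2857 = 32.2857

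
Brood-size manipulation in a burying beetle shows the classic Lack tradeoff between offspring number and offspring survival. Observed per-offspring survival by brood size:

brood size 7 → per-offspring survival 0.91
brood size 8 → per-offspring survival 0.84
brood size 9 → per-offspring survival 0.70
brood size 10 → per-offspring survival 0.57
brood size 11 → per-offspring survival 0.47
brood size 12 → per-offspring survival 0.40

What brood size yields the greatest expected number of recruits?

8

Expected recruits = c × s(c):
  c=7: 7 × 0.91 = 6.370
  c=8: 8 × 0.84 = 6.720
  c=9: 9 × 0.70 = 6.300
  c=10: 10 × 0.57 = 5.700
  c=11: 11 × 0.47 = 5.170
  c=12: 12 × 0.40 = 4.800
Maximum at c = 8 (6.720 recruits).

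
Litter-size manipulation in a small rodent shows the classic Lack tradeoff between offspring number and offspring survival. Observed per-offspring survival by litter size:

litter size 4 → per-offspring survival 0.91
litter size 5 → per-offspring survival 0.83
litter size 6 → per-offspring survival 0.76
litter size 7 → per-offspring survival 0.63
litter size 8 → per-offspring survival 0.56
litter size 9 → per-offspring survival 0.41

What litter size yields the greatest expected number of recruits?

Expected recruits = c × s(c):
  c=4: 4 × 0.91 = 3.640
  c=5: 5 × 0.83 = 4.150
  c=6: 6 × 0.76 = 4.560
  c=7: 7 × 0.63 = 4.410
  c=8: 8 × 0.56 = 4.480
  c=9: 9 × 0.41 = 3.690
Maximum at c = 6 (4.560 recruits).

6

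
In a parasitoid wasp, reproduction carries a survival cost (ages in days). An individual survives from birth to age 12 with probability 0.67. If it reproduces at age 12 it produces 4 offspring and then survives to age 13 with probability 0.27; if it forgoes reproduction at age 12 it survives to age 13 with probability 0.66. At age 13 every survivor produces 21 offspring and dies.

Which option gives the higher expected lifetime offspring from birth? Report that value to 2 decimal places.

9.29

breed at age 12: R₀ = 0.67 × (4 + 0.27 × 21) = 0.67 × 9.6700 = 6.4789
delay to age 13: R₀ = 0.67 × (0.66 × 21) = 0.67 × 13.8600 = 9.2862
Higher: delay to age 13 (9.2862).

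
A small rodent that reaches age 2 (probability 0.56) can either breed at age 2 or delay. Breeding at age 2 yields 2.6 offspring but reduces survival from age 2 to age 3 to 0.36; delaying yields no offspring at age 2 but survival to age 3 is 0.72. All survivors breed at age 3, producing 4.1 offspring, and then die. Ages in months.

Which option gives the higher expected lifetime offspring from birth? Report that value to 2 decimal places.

2.28

breed at age 2: R₀ = 0.56 × (2.6 + 0.36 × 4.1) = 0.56 × 4.0760 = 2.2826
delay to age 3: R₀ = 0.56 × (0.72 × 4.1) = 0.56 × 2.9520 = 1.6531
Higher: breed at age 2 (2.2826).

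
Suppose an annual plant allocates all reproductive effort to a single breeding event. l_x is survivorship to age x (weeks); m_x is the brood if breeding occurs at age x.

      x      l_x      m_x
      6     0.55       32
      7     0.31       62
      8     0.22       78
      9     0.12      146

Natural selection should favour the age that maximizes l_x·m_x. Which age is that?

Expected offspring if breeding at age x = l_x × m_x:
  age 6: 0.55 × 32 = 17.600
  age 7: 0.31 × 62 = 19.220
  age 8: 0.22 × 78 = 17.160
  age 9: 0.12 × 146 = 17.520
Maximum at age 7 (19.220).

7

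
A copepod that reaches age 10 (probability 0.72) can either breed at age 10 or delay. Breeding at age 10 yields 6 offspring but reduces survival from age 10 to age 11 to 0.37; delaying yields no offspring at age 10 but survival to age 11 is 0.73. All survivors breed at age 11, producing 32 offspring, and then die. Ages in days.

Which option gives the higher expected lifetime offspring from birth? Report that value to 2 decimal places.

16.82

breed at age 10: R₀ = 0.72 × (6 + 0.37 × 32) = 0.72 × 17.8400 = 12.8448
delay to age 11: R₀ = 0.72 × (0.73 × 32) = 0.72 × 23.3600 = 16.8192
Higher: delay to age 11 (16.8192).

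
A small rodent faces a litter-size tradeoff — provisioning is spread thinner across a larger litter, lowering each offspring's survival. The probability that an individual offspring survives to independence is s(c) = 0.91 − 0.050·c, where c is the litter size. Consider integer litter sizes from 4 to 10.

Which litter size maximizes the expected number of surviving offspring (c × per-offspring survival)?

9

Expected surviving offspring = c × s(c):
  c=4: 4 × 0.710 = 2.840
  c=5: 5 × 0.660 = 3.300
  c=6: 6 × 0.610 = 3.660
  c=7: 7 × 0.560 = 3.920
  c=8: 8 × 0.510 = 4.080
  c=9: 9 × 0.460 = 4.140
  c=10: 10 × 0.410 = 4.100
Maximum at c = 9 (4.140 surviving offspring).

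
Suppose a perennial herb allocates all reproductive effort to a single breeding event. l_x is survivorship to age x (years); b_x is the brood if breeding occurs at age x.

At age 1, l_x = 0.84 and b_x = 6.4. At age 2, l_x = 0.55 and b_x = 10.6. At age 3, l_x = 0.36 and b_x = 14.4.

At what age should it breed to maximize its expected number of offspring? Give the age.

Expected offspring if breeding at age x = l_x × b_x:
  age 1: 0.84 × 6.4 = 5.376
  age 2: 0.55 × 10.6 = 5.830
  age 3: 0.36 × 14.4 = 5.184
Maximum at age 2 (5.830).

2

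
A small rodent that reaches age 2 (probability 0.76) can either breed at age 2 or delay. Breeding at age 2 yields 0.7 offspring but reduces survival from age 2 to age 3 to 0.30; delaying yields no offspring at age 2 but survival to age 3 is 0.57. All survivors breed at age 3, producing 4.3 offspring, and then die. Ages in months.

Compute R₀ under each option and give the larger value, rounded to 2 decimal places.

1.86

breed at age 2: R₀ = 0.76 × (0.7 + 0.30 × 4.3) = 0.76 × 1.9900 = 1.5124
delay to age 3: R₀ = 0.76 × (0.57 × 4.3) = 0.76 × 2.4510 = 1.8628
Higher: delay to age 3 (1.8628).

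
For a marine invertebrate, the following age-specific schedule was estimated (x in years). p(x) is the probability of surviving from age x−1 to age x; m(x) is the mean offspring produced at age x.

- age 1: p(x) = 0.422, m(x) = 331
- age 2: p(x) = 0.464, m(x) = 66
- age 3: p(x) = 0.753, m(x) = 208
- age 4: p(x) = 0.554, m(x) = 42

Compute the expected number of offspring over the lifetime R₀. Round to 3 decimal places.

Survivorship from birth: l_x = p_1·p_2·…·p_x.
  l_1 = 0.42200
  l_2 = 0.19581
  l_3 = 0.14744
  l_4 = 0.08168
R₀ = Σ l_x m(x):
  age 1: 0.42200 × 331 = 139.6820
  age 2: 0.19581 × 66 = 12.9235
  age 3: 0.14744 × 208 = 30.6675
  age 4: 0.08168 × 42 = 3.4306
R₀ = 139.6820 + 12.9235 + 30.6675 + 3.4306 = 186.7035

186.704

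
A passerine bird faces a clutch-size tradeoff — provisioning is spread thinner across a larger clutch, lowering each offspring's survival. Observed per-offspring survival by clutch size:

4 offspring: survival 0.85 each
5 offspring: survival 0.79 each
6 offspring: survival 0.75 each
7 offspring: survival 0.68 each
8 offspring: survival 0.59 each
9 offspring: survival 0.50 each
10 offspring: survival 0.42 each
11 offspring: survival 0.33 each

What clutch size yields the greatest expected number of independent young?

7

Expected independent young = c × s(c):
  c=4: 4 × 0.85 = 3.400
  c=5: 5 × 0.79 = 3.950
  c=6: 6 × 0.75 = 4.500
  c=7: 7 × 0.68 = 4.760
  c=8: 8 × 0.59 = 4.720
  c=9: 9 × 0.50 = 4.500
  c=10: 10 × 0.42 = 4.200
  c=11: 11 × 0.33 = 3.630
Maximum at c = 7 (4.760 independent young).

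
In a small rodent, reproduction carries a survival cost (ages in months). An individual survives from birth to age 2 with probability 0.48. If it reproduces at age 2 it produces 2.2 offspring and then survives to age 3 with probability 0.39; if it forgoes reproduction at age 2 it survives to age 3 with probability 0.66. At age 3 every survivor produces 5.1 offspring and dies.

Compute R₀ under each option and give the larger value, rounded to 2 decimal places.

breed at age 2: R₀ = 0.48 × (2.2 + 0.39 × 5.1) = 0.48 × 4.1890 = 2.0107
delay to age 3: R₀ = 0.48 × (0.66 × 5.1) = 0.48 × 3.3660 = 1.6157
Higher: breed at age 2 (2.0107).

2.01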